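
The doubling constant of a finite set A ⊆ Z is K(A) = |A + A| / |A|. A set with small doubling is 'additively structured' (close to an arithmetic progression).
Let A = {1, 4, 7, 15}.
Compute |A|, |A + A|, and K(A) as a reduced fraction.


|A| = 4.
Compute A + A by enumerating all 16 pairs.
A + A = {2, 5, 8, 11, 14, 16, 19, 22, 30}, so |A + A| = 9.
K = |A + A| / |A| = 9/4 (already in lowest terms) ≈ 2.2500.
Reference: AP of size 4 gives K = 7/4 ≈ 1.7500; a fully generic set of size 4 gives K ≈ 2.5000.

|A| = 4, |A + A| = 9, K = 9/4.


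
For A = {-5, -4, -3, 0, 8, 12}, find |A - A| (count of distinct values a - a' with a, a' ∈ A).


A - A = {a - a' : a, a' ∈ A}; |A| = 6.
Bounds: 2|A|-1 ≤ |A - A| ≤ |A|² - |A| + 1, i.e. 11 ≤ |A - A| ≤ 31.
Note: 0 ∈ A - A always (from a - a). The set is symmetric: if d ∈ A - A then -d ∈ A - A.
Enumerate nonzero differences d = a - a' with a > a' (then include -d):
Positive differences: {1, 2, 3, 4, 5, 8, 11, 12, 13, 15, 16, 17}
Full difference set: {0} ∪ (positive diffs) ∪ (negative diffs).
|A - A| = 1 + 2·12 = 25 (matches direct enumeration: 25).

|A - A| = 25


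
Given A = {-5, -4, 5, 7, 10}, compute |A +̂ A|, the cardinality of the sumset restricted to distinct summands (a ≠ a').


Restricted sumset: A +̂ A = {a + a' : a ∈ A, a' ∈ A, a ≠ a'}.
Equivalently, take A + A and drop any sum 2a that is achievable ONLY as a + a for a ∈ A (i.e. sums representable only with equal summands).
Enumerate pairs (a, a') with a < a' (symmetric, so each unordered pair gives one sum; this covers all a ≠ a'):
  -5 + -4 = -9
  -5 + 5 = 0
  -5 + 7 = 2
  -5 + 10 = 5
  -4 + 5 = 1
  -4 + 7 = 3
  -4 + 10 = 6
  5 + 7 = 12
  5 + 10 = 15
  7 + 10 = 17
Collected distinct sums: {-9, 0, 1, 2, 3, 5, 6, 12, 15, 17}
|A +̂ A| = 10
(Reference bound: |A +̂ A| ≥ 2|A| - 3 for |A| ≥ 2, with |A| = 5 giving ≥ 7.)

|A +̂ A| = 10


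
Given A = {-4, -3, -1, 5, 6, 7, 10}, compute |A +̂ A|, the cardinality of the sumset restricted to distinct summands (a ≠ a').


Restricted sumset: A +̂ A = {a + a' : a ∈ A, a' ∈ A, a ≠ a'}.
Equivalently, take A + A and drop any sum 2a that is achievable ONLY as a + a for a ∈ A (i.e. sums representable only with equal summands).
Enumerate pairs (a, a') with a < a' (symmetric, so each unordered pair gives one sum; this covers all a ≠ a'):
  -4 + -3 = -7
  -4 + -1 = -5
  -4 + 5 = 1
  -4 + 6 = 2
  -4 + 7 = 3
  -4 + 10 = 6
  -3 + -1 = -4
  -3 + 5 = 2
  -3 + 6 = 3
  -3 + 7 = 4
  -3 + 10 = 7
  -1 + 5 = 4
  -1 + 6 = 5
  -1 + 7 = 6
  -1 + 10 = 9
  5 + 6 = 11
  5 + 7 = 12
  5 + 10 = 15
  6 + 7 = 13
  6 + 10 = 16
  7 + 10 = 17
Collected distinct sums: {-7, -5, -4, 1, 2, 3, 4, 5, 6, 7, 9, 11, 12, 13, 15, 16, 17}
|A +̂ A| = 17
(Reference bound: |A +̂ A| ≥ 2|A| - 3 for |A| ≥ 2, with |A| = 7 giving ≥ 11.)

|A +̂ A| = 17


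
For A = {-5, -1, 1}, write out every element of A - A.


A - A = {a - a' : a, a' ∈ A}.
Compute a - a' for each ordered pair (a, a'):
a = -5: -5--5=0, -5--1=-4, -5-1=-6
a = -1: -1--5=4, -1--1=0, -1-1=-2
a = 1: 1--5=6, 1--1=2, 1-1=0
Collecting distinct values (and noting 0 appears from a-a):
A - A = {-6, -4, -2, 0, 2, 4, 6}
|A - A| = 7

A - A = {-6, -4, -2, 0, 2, 4, 6}


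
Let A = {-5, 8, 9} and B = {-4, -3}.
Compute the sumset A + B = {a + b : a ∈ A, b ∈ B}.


A + B = {a + b : a ∈ A, b ∈ B}.
Enumerate all |A|·|B| = 3·2 = 6 pairs (a, b) and collect distinct sums.
a = -5: -5+-4=-9, -5+-3=-8
a = 8: 8+-4=4, 8+-3=5
a = 9: 9+-4=5, 9+-3=6
Collecting distinct sums: A + B = {-9, -8, 4, 5, 6}
|A + B| = 5

A + B = {-9, -8, 4, 5, 6}


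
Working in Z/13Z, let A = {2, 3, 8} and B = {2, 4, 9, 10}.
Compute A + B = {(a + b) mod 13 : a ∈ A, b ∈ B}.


Work in Z/13Z: reduce every sum a + b modulo 13.
Enumerate all 12 pairs:
a = 2: 2+2=4, 2+4=6, 2+9=11, 2+10=12
a = 3: 3+2=5, 3+4=7, 3+9=12, 3+10=0
a = 8: 8+2=10, 8+4=12, 8+9=4, 8+10=5
Distinct residues collected: {0, 4, 5, 6, 7, 10, 11, 12}
|A + B| = 8 (out of 13 total residues).

A + B = {0, 4, 5, 6, 7, 10, 11, 12}


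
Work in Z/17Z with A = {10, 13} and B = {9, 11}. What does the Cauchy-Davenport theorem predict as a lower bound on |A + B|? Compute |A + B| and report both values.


Cauchy-Davenport: |A + B| ≥ min(p, |A| + |B| - 1) for A, B nonempty in Z/pZ.
|A| = 2, |B| = 2, p = 17.
CD lower bound = min(17, 2 + 2 - 1) = min(17, 3) = 3.
Compute A + B mod 17 directly:
a = 10: 10+9=2, 10+11=4
a = 13: 13+9=5, 13+11=7
A + B = {2, 4, 5, 7}, so |A + B| = 4.
Verify: 4 ≥ 3? Yes ✓.

CD lower bound = 3, actual |A + B| = 4.


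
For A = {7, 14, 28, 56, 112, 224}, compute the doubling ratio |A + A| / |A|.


|A| = 6.
Compute A + A by enumerating all 36 pairs.
A + A = {14, 21, 28, 35, 42, 56, 63, 70, 84, 112, 119, 126, 140, 168, 224, 231, 238, 252, 280, 336, 448}, so |A + A| = 21.
K = |A + A| / |A| = 21/6 = 7/2 ≈ 3.5000.
Reference: AP of size 6 gives K = 11/6 ≈ 1.8333; a fully generic set of size 6 gives K ≈ 3.5000.

|A| = 6, |A + A| = 21, K = 21/6 = 7/2.


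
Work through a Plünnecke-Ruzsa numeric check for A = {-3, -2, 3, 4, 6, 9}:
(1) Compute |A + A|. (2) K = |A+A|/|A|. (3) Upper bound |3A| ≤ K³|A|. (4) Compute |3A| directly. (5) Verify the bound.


|A| = 6.
Step 1: Compute A + A by enumerating all 36 pairs.
A + A = {-6, -5, -4, 0, 1, 2, 3, 4, 6, 7, 8, 9, 10, 12, 13, 15, 18}, so |A + A| = 17.
Step 2: Doubling constant K = |A + A|/|A| = 17/6 = 17/6 ≈ 2.8333.
Step 3: Plünnecke-Ruzsa gives |3A| ≤ K³·|A| = (2.8333)³ · 6 ≈ 136.4722.
Step 4: Compute 3A = A + A + A directly by enumerating all triples (a,b,c) ∈ A³; |3A| = 31.
Step 5: Check 31 ≤ 136.4722? Yes ✓.

K = 17/6, Plünnecke-Ruzsa bound K³|A| ≈ 136.4722, |3A| = 31, inequality holds.


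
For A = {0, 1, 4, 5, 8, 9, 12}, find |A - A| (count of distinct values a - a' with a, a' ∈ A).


A - A = {a - a' : a, a' ∈ A}; |A| = 7.
Bounds: 2|A|-1 ≤ |A - A| ≤ |A|² - |A| + 1, i.e. 13 ≤ |A - A| ≤ 43.
Note: 0 ∈ A - A always (from a - a). The set is symmetric: if d ∈ A - A then -d ∈ A - A.
Enumerate nonzero differences d = a - a' with a > a' (then include -d):
Positive differences: {1, 3, 4, 5, 7, 8, 9, 11, 12}
Full difference set: {0} ∪ (positive diffs) ∪ (negative diffs).
|A - A| = 1 + 2·9 = 19 (matches direct enumeration: 19).

|A - A| = 19


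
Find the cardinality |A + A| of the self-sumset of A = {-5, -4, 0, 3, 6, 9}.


A + A = {a + a' : a, a' ∈ A}; |A| = 6.
General bounds: 2|A| - 1 ≤ |A + A| ≤ |A|(|A|+1)/2, i.e. 11 ≤ |A + A| ≤ 21.
Lower bound 2|A|-1 is attained iff A is an arithmetic progression.
Enumerate sums a + a' for a ≤ a' (symmetric, so this suffices):
a = -5: -5+-5=-10, -5+-4=-9, -5+0=-5, -5+3=-2, -5+6=1, -5+9=4
a = -4: -4+-4=-8, -4+0=-4, -4+3=-1, -4+6=2, -4+9=5
a = 0: 0+0=0, 0+3=3, 0+6=6, 0+9=9
a = 3: 3+3=6, 3+6=9, 3+9=12
a = 6: 6+6=12, 6+9=15
a = 9: 9+9=18
Distinct sums: {-10, -9, -8, -5, -4, -2, -1, 0, 1, 2, 3, 4, 5, 6, 9, 12, 15, 18}
|A + A| = 18

|A + A| = 18


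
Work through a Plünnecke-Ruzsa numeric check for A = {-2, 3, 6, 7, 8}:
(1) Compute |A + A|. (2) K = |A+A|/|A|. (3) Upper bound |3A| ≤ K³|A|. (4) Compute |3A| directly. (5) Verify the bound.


|A| = 5.
Step 1: Compute A + A by enumerating all 25 pairs.
A + A = {-4, 1, 4, 5, 6, 9, 10, 11, 12, 13, 14, 15, 16}, so |A + A| = 13.
Step 2: Doubling constant K = |A + A|/|A| = 13/5 = 13/5 ≈ 2.6000.
Step 3: Plünnecke-Ruzsa gives |3A| ≤ K³·|A| = (2.6000)³ · 5 ≈ 87.8800.
Step 4: Compute 3A = A + A + A directly by enumerating all triples (a,b,c) ∈ A³; |3A| = 23.
Step 5: Check 23 ≤ 87.8800? Yes ✓.

K = 13/5, Plünnecke-Ruzsa bound K³|A| ≈ 87.8800, |3A| = 23, inequality holds.


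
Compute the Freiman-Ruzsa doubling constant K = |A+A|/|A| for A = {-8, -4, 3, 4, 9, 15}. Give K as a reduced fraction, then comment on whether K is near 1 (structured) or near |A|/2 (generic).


|A| = 6.
Compute A + A by enumerating all 36 pairs.
A + A = {-16, -12, -8, -5, -4, -1, 0, 1, 5, 6, 7, 8, 11, 12, 13, 18, 19, 24, 30}, so |A + A| = 19.
K = |A + A| / |A| = 19/6 (already in lowest terms) ≈ 3.1667.
Reference: AP of size 6 gives K = 11/6 ≈ 1.8333; a fully generic set of size 6 gives K ≈ 3.5000.

|A| = 6, |A + A| = 19, K = 19/6.


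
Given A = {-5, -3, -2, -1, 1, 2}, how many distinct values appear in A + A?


A + A = {a + a' : a, a' ∈ A}; |A| = 6.
General bounds: 2|A| - 1 ≤ |A + A| ≤ |A|(|A|+1)/2, i.e. 11 ≤ |A + A| ≤ 21.
Lower bound 2|A|-1 is attained iff A is an arithmetic progression.
Enumerate sums a + a' for a ≤ a' (symmetric, so this suffices):
a = -5: -5+-5=-10, -5+-3=-8, -5+-2=-7, -5+-1=-6, -5+1=-4, -5+2=-3
a = -3: -3+-3=-6, -3+-2=-5, -3+-1=-4, -3+1=-2, -3+2=-1
a = -2: -2+-2=-4, -2+-1=-3, -2+1=-1, -2+2=0
a = -1: -1+-1=-2, -1+1=0, -1+2=1
a = 1: 1+1=2, 1+2=3
a = 2: 2+2=4
Distinct sums: {-10, -8, -7, -6, -5, -4, -3, -2, -1, 0, 1, 2, 3, 4}
|A + A| = 14

|A + A| = 14


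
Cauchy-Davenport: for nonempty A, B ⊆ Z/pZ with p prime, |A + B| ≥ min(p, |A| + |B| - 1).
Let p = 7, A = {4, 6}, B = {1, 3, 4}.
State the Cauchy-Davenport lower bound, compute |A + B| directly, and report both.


Cauchy-Davenport: |A + B| ≥ min(p, |A| + |B| - 1) for A, B nonempty in Z/pZ.
|A| = 2, |B| = 3, p = 7.
CD lower bound = min(7, 2 + 3 - 1) = min(7, 4) = 4.
Compute A + B mod 7 directly:
a = 4: 4+1=5, 4+3=0, 4+4=1
a = 6: 6+1=0, 6+3=2, 6+4=3
A + B = {0, 1, 2, 3, 5}, so |A + B| = 5.
Verify: 5 ≥ 4? Yes ✓.

CD lower bound = 4, actual |A + B| = 5.


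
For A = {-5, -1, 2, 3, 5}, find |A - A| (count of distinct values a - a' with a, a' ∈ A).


A - A = {a - a' : a, a' ∈ A}; |A| = 5.
Bounds: 2|A|-1 ≤ |A - A| ≤ |A|² - |A| + 1, i.e. 9 ≤ |A - A| ≤ 21.
Note: 0 ∈ A - A always (from a - a). The set is symmetric: if d ∈ A - A then -d ∈ A - A.
Enumerate nonzero differences d = a - a' with a > a' (then include -d):
Positive differences: {1, 2, 3, 4, 6, 7, 8, 10}
Full difference set: {0} ∪ (positive diffs) ∪ (negative diffs).
|A - A| = 1 + 2·8 = 17 (matches direct enumeration: 17).

|A - A| = 17


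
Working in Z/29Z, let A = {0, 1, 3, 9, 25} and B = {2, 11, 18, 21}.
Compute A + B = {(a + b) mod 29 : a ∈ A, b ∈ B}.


Work in Z/29Z: reduce every sum a + b modulo 29.
Enumerate all 20 pairs:
a = 0: 0+2=2, 0+11=11, 0+18=18, 0+21=21
a = 1: 1+2=3, 1+11=12, 1+18=19, 1+21=22
a = 3: 3+2=5, 3+11=14, 3+18=21, 3+21=24
a = 9: 9+2=11, 9+11=20, 9+18=27, 9+21=1
a = 25: 25+2=27, 25+11=7, 25+18=14, 25+21=17
Distinct residues collected: {1, 2, 3, 5, 7, 11, 12, 14, 17, 18, 19, 20, 21, 22, 24, 27}
|A + B| = 16 (out of 29 total residues).

A + B = {1, 2, 3, 5, 7, 11, 12, 14, 17, 18, 19, 20, 21, 22, 24, 27}


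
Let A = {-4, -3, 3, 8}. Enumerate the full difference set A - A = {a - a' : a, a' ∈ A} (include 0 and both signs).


A - A = {a - a' : a, a' ∈ A}.
Compute a - a' for each ordered pair (a, a'):
a = -4: -4--4=0, -4--3=-1, -4-3=-7, -4-8=-12
a = -3: -3--4=1, -3--3=0, -3-3=-6, -3-8=-11
a = 3: 3--4=7, 3--3=6, 3-3=0, 3-8=-5
a = 8: 8--4=12, 8--3=11, 8-3=5, 8-8=0
Collecting distinct values (and noting 0 appears from a-a):
A - A = {-12, -11, -7, -6, -5, -1, 0, 1, 5, 6, 7, 11, 12}
|A - A| = 13

A - A = {-12, -11, -7, -6, -5, -1, 0, 1, 5, 6, 7, 11, 12}


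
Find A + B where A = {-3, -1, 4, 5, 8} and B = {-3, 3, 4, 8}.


A + B = {a + b : a ∈ A, b ∈ B}.
Enumerate all |A|·|B| = 5·4 = 20 pairs (a, b) and collect distinct sums.
a = -3: -3+-3=-6, -3+3=0, -3+4=1, -3+8=5
a = -1: -1+-3=-4, -1+3=2, -1+4=3, -1+8=7
a = 4: 4+-3=1, 4+3=7, 4+4=8, 4+8=12
a = 5: 5+-3=2, 5+3=8, 5+4=9, 5+8=13
a = 8: 8+-3=5, 8+3=11, 8+4=12, 8+8=16
Collecting distinct sums: A + B = {-6, -4, 0, 1, 2, 3, 5, 7, 8, 9, 11, 12, 13, 16}
|A + B| = 14

A + B = {-6, -4, 0, 1, 2, 3, 5, 7, 8, 9, 11, 12, 13, 16}


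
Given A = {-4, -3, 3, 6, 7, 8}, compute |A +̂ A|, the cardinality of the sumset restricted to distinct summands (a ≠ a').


Restricted sumset: A +̂ A = {a + a' : a ∈ A, a' ∈ A, a ≠ a'}.
Equivalently, take A + A and drop any sum 2a that is achievable ONLY as a + a for a ∈ A (i.e. sums representable only with equal summands).
Enumerate pairs (a, a') with a < a' (symmetric, so each unordered pair gives one sum; this covers all a ≠ a'):
  -4 + -3 = -7
  -4 + 3 = -1
  -4 + 6 = 2
  -4 + 7 = 3
  -4 + 8 = 4
  -3 + 3 = 0
  -3 + 6 = 3
  -3 + 7 = 4
  -3 + 8 = 5
  3 + 6 = 9
  3 + 7 = 10
  3 + 8 = 11
  6 + 7 = 13
  6 + 8 = 14
  7 + 8 = 15
Collected distinct sums: {-7, -1, 0, 2, 3, 4, 5, 9, 10, 11, 13, 14, 15}
|A +̂ A| = 13
(Reference bound: |A +̂ A| ≥ 2|A| - 3 for |A| ≥ 2, with |A| = 6 giving ≥ 9.)

|A +̂ A| = 13


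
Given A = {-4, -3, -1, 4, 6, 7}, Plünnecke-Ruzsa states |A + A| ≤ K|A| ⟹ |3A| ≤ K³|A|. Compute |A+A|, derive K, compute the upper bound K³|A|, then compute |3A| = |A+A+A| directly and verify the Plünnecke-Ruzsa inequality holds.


|A| = 6.
Step 1: Compute A + A by enumerating all 36 pairs.
A + A = {-8, -7, -6, -5, -4, -2, 0, 1, 2, 3, 4, 5, 6, 8, 10, 11, 12, 13, 14}, so |A + A| = 19.
Step 2: Doubling constant K = |A + A|/|A| = 19/6 = 19/6 ≈ 3.1667.
Step 3: Plünnecke-Ruzsa gives |3A| ≤ K³·|A| = (3.1667)³ · 6 ≈ 190.5278.
Step 4: Compute 3A = A + A + A directly by enumerating all triples (a,b,c) ∈ A³; |3A| = 34.
Step 5: Check 34 ≤ 190.5278? Yes ✓.

K = 19/6, Plünnecke-Ruzsa bound K³|A| ≈ 190.5278, |3A| = 34, inequality holds.


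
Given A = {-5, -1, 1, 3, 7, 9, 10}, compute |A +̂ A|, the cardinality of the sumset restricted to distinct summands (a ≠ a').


Restricted sumset: A +̂ A = {a + a' : a ∈ A, a' ∈ A, a ≠ a'}.
Equivalently, take A + A and drop any sum 2a that is achievable ONLY as a + a for a ∈ A (i.e. sums representable only with equal summands).
Enumerate pairs (a, a') with a < a' (symmetric, so each unordered pair gives one sum; this covers all a ≠ a'):
  -5 + -1 = -6
  -5 + 1 = -4
  -5 + 3 = -2
  -5 + 7 = 2
  -5 + 9 = 4
  -5 + 10 = 5
  -1 + 1 = 0
  -1 + 3 = 2
  -1 + 7 = 6
  -1 + 9 = 8
  -1 + 10 = 9
  1 + 3 = 4
  1 + 7 = 8
  1 + 9 = 10
  1 + 10 = 11
  3 + 7 = 10
  3 + 9 = 12
  3 + 10 = 13
  7 + 9 = 16
  7 + 10 = 17
  9 + 10 = 19
Collected distinct sums: {-6, -4, -2, 0, 2, 4, 5, 6, 8, 9, 10, 11, 12, 13, 16, 17, 19}
|A +̂ A| = 17
(Reference bound: |A +̂ A| ≥ 2|A| - 3 for |A| ≥ 2, with |A| = 7 giving ≥ 11.)

|A +̂ A| = 17


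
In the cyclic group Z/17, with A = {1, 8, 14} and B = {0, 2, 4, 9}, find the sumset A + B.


Work in Z/17Z: reduce every sum a + b modulo 17.
Enumerate all 12 pairs:
a = 1: 1+0=1, 1+2=3, 1+4=5, 1+9=10
a = 8: 8+0=8, 8+2=10, 8+4=12, 8+9=0
a = 14: 14+0=14, 14+2=16, 14+4=1, 14+9=6
Distinct residues collected: {0, 1, 3, 5, 6, 8, 10, 12, 14, 16}
|A + B| = 10 (out of 17 total residues).

A + B = {0, 1, 3, 5, 6, 8, 10, 12, 14, 16}


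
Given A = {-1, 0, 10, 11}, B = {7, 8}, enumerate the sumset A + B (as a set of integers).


A + B = {a + b : a ∈ A, b ∈ B}.
Enumerate all |A|·|B| = 4·2 = 8 pairs (a, b) and collect distinct sums.
a = -1: -1+7=6, -1+8=7
a = 0: 0+7=7, 0+8=8
a = 10: 10+7=17, 10+8=18
a = 11: 11+7=18, 11+8=19
Collecting distinct sums: A + B = {6, 7, 8, 17, 18, 19}
|A + B| = 6

A + B = {6, 7, 8, 17, 18, 19}


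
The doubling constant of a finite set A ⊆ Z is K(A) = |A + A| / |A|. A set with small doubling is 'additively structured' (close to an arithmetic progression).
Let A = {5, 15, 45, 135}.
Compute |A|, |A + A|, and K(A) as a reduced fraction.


|A| = 4.
Compute A + A by enumerating all 16 pairs.
A + A = {10, 20, 30, 50, 60, 90, 140, 150, 180, 270}, so |A + A| = 10.
K = |A + A| / |A| = 10/4 = 5/2 ≈ 2.5000.
Reference: AP of size 4 gives K = 7/4 ≈ 1.7500; a fully generic set of size 4 gives K ≈ 2.5000.

|A| = 4, |A + A| = 10, K = 10/4 = 5/2.


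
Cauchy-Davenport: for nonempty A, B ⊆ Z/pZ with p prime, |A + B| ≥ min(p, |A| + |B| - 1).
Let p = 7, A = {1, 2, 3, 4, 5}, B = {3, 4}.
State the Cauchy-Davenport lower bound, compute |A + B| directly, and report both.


Cauchy-Davenport: |A + B| ≥ min(p, |A| + |B| - 1) for A, B nonempty in Z/pZ.
|A| = 5, |B| = 2, p = 7.
CD lower bound = min(7, 5 + 2 - 1) = min(7, 6) = 6.
Compute A + B mod 7 directly:
a = 1: 1+3=4, 1+4=5
a = 2: 2+3=5, 2+4=6
a = 3: 3+3=6, 3+4=0
a = 4: 4+3=0, 4+4=1
a = 5: 5+3=1, 5+4=2
A + B = {0, 1, 2, 4, 5, 6}, so |A + B| = 6.
Verify: 6 ≥ 6? Yes ✓.

CD lower bound = 6, actual |A + B| = 6.


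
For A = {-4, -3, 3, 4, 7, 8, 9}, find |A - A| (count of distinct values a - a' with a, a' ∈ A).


A - A = {a - a' : a, a' ∈ A}; |A| = 7.
Bounds: 2|A|-1 ≤ |A - A| ≤ |A|² - |A| + 1, i.e. 13 ≤ |A - A| ≤ 43.
Note: 0 ∈ A - A always (from a - a). The set is symmetric: if d ∈ A - A then -d ∈ A - A.
Enumerate nonzero differences d = a - a' with a > a' (then include -d):
Positive differences: {1, 2, 3, 4, 5, 6, 7, 8, 10, 11, 12, 13}
Full difference set: {0} ∪ (positive diffs) ∪ (negative diffs).
|A - A| = 1 + 2·12 = 25 (matches direct enumeration: 25).

|A - A| = 25


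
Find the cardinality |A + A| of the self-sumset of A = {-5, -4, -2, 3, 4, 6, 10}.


A + A = {a + a' : a, a' ∈ A}; |A| = 7.
General bounds: 2|A| - 1 ≤ |A + A| ≤ |A|(|A|+1)/2, i.e. 13 ≤ |A + A| ≤ 28.
Lower bound 2|A|-1 is attained iff A is an arithmetic progression.
Enumerate sums a + a' for a ≤ a' (symmetric, so this suffices):
a = -5: -5+-5=-10, -5+-4=-9, -5+-2=-7, -5+3=-2, -5+4=-1, -5+6=1, -5+10=5
a = -4: -4+-4=-8, -4+-2=-6, -4+3=-1, -4+4=0, -4+6=2, -4+10=6
a = -2: -2+-2=-4, -2+3=1, -2+4=2, -2+6=4, -2+10=8
a = 3: 3+3=6, 3+4=7, 3+6=9, 3+10=13
a = 4: 4+4=8, 4+6=10, 4+10=14
a = 6: 6+6=12, 6+10=16
a = 10: 10+10=20
Distinct sums: {-10, -9, -8, -7, -6, -4, -2, -1, 0, 1, 2, 4, 5, 6, 7, 8, 9, 10, 12, 13, 14, 16, 20}
|A + A| = 23

|A + A| = 23


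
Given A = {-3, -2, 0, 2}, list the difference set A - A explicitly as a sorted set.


A - A = {a - a' : a, a' ∈ A}.
Compute a - a' for each ordered pair (a, a'):
a = -3: -3--3=0, -3--2=-1, -3-0=-3, -3-2=-5
a = -2: -2--3=1, -2--2=0, -2-0=-2, -2-2=-4
a = 0: 0--3=3, 0--2=2, 0-0=0, 0-2=-2
a = 2: 2--3=5, 2--2=4, 2-0=2, 2-2=0
Collecting distinct values (and noting 0 appears from a-a):
A - A = {-5, -4, -3, -2, -1, 0, 1, 2, 3, 4, 5}
|A - A| = 11

A - A = {-5, -4, -3, -2, -1, 0, 1, 2, 3, 4, 5}


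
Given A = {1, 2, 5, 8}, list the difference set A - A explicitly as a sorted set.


A - A = {a - a' : a, a' ∈ A}.
Compute a - a' for each ordered pair (a, a'):
a = 1: 1-1=0, 1-2=-1, 1-5=-4, 1-8=-7
a = 2: 2-1=1, 2-2=0, 2-5=-3, 2-8=-6
a = 5: 5-1=4, 5-2=3, 5-5=0, 5-8=-3
a = 8: 8-1=7, 8-2=6, 8-5=3, 8-8=0
Collecting distinct values (and noting 0 appears from a-a):
A - A = {-7, -6, -4, -3, -1, 0, 1, 3, 4, 6, 7}
|A - A| = 11

A - A = {-7, -6, -4, -3, -1, 0, 1, 3, 4, 6, 7}


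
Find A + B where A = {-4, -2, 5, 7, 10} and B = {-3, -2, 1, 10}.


A + B = {a + b : a ∈ A, b ∈ B}.
Enumerate all |A|·|B| = 5·4 = 20 pairs (a, b) and collect distinct sums.
a = -4: -4+-3=-7, -4+-2=-6, -4+1=-3, -4+10=6
a = -2: -2+-3=-5, -2+-2=-4, -2+1=-1, -2+10=8
a = 5: 5+-3=2, 5+-2=3, 5+1=6, 5+10=15
a = 7: 7+-3=4, 7+-2=5, 7+1=8, 7+10=17
a = 10: 10+-3=7, 10+-2=8, 10+1=11, 10+10=20
Collecting distinct sums: A + B = {-7, -6, -5, -4, -3, -1, 2, 3, 4, 5, 6, 7, 8, 11, 15, 17, 20}
|A + B| = 17

A + B = {-7, -6, -5, -4, -3, -1, 2, 3, 4, 5, 6, 7, 8, 11, 15, 17, 20}


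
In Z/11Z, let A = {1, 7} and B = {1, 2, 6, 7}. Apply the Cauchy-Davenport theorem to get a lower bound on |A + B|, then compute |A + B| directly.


Cauchy-Davenport: |A + B| ≥ min(p, |A| + |B| - 1) for A, B nonempty in Z/pZ.
|A| = 2, |B| = 4, p = 11.
CD lower bound = min(11, 2 + 4 - 1) = min(11, 5) = 5.
Compute A + B mod 11 directly:
a = 1: 1+1=2, 1+2=3, 1+6=7, 1+7=8
a = 7: 7+1=8, 7+2=9, 7+6=2, 7+7=3
A + B = {2, 3, 7, 8, 9}, so |A + B| = 5.
Verify: 5 ≥ 5? Yes ✓.

CD lower bound = 5, actual |A + B| = 5.


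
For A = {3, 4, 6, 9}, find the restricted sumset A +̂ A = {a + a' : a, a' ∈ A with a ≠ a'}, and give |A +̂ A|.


Restricted sumset: A +̂ A = {a + a' : a ∈ A, a' ∈ A, a ≠ a'}.
Equivalently, take A + A and drop any sum 2a that is achievable ONLY as a + a for a ∈ A (i.e. sums representable only with equal summands).
Enumerate pairs (a, a') with a < a' (symmetric, so each unordered pair gives one sum; this covers all a ≠ a'):
  3 + 4 = 7
  3 + 6 = 9
  3 + 9 = 12
  4 + 6 = 10
  4 + 9 = 13
  6 + 9 = 15
Collected distinct sums: {7, 9, 10, 12, 13, 15}
|A +̂ A| = 6
(Reference bound: |A +̂ A| ≥ 2|A| - 3 for |A| ≥ 2, with |A| = 4 giving ≥ 5.)

|A +̂ A| = 6


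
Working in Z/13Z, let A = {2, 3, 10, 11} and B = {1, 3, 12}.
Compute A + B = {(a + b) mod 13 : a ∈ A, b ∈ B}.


Work in Z/13Z: reduce every sum a + b modulo 13.
Enumerate all 12 pairs:
a = 2: 2+1=3, 2+3=5, 2+12=1
a = 3: 3+1=4, 3+3=6, 3+12=2
a = 10: 10+1=11, 10+3=0, 10+12=9
a = 11: 11+1=12, 11+3=1, 11+12=10
Distinct residues collected: {0, 1, 2, 3, 4, 5, 6, 9, 10, 11, 12}
|A + B| = 11 (out of 13 total residues).

A + B = {0, 1, 2, 3, 4, 5, 6, 9, 10, 11, 12}


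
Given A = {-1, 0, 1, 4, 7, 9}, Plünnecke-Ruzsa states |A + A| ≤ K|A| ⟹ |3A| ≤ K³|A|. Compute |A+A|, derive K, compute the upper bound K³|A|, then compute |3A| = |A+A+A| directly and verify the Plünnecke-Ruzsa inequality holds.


|A| = 6.
Step 1: Compute A + A by enumerating all 36 pairs.
A + A = {-2, -1, 0, 1, 2, 3, 4, 5, 6, 7, 8, 9, 10, 11, 13, 14, 16, 18}, so |A + A| = 18.
Step 2: Doubling constant K = |A + A|/|A| = 18/6 = 18/6 ≈ 3.0000.
Step 3: Plünnecke-Ruzsa gives |3A| ≤ K³·|A| = (3.0000)³ · 6 ≈ 162.0000.
Step 4: Compute 3A = A + A + A directly by enumerating all triples (a,b,c) ∈ A³; |3A| = 29.
Step 5: Check 29 ≤ 162.0000? Yes ✓.

K = 18/6, Plünnecke-Ruzsa bound K³|A| ≈ 162.0000, |3A| = 29, inequality holds.


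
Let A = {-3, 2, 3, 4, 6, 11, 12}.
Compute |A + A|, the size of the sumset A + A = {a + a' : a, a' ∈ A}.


A + A = {a + a' : a, a' ∈ A}; |A| = 7.
General bounds: 2|A| - 1 ≤ |A + A| ≤ |A|(|A|+1)/2, i.e. 13 ≤ |A + A| ≤ 28.
Lower bound 2|A|-1 is attained iff A is an arithmetic progression.
Enumerate sums a + a' for a ≤ a' (symmetric, so this suffices):
a = -3: -3+-3=-6, -3+2=-1, -3+3=0, -3+4=1, -3+6=3, -3+11=8, -3+12=9
a = 2: 2+2=4, 2+3=5, 2+4=6, 2+6=8, 2+11=13, 2+12=14
a = 3: 3+3=6, 3+4=7, 3+6=9, 3+11=14, 3+12=15
a = 4: 4+4=8, 4+6=10, 4+11=15, 4+12=16
a = 6: 6+6=12, 6+11=17, 6+12=18
a = 11: 11+11=22, 11+12=23
a = 12: 12+12=24
Distinct sums: {-6, -1, 0, 1, 3, 4, 5, 6, 7, 8, 9, 10, 12, 13, 14, 15, 16, 17, 18, 22, 23, 24}
|A + A| = 22

|A + A| = 22


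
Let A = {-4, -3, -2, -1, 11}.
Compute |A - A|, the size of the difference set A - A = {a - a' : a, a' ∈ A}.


A - A = {a - a' : a, a' ∈ A}; |A| = 5.
Bounds: 2|A|-1 ≤ |A - A| ≤ |A|² - |A| + 1, i.e. 9 ≤ |A - A| ≤ 21.
Note: 0 ∈ A - A always (from a - a). The set is symmetric: if d ∈ A - A then -d ∈ A - A.
Enumerate nonzero differences d = a - a' with a > a' (then include -d):
Positive differences: {1, 2, 3, 12, 13, 14, 15}
Full difference set: {0} ∪ (positive diffs) ∪ (negative diffs).
|A - A| = 1 + 2·7 = 15 (matches direct enumeration: 15).

|A - A| = 15


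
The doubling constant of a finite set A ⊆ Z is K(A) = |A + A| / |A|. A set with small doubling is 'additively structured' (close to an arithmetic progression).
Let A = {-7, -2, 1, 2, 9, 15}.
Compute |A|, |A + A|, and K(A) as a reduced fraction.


|A| = 6.
Compute A + A by enumerating all 36 pairs.
A + A = {-14, -9, -6, -5, -4, -1, 0, 2, 3, 4, 7, 8, 10, 11, 13, 16, 17, 18, 24, 30}, so |A + A| = 20.
K = |A + A| / |A| = 20/6 = 10/3 ≈ 3.3333.
Reference: AP of size 6 gives K = 11/6 ≈ 1.8333; a fully generic set of size 6 gives K ≈ 3.5000.

|A| = 6, |A + A| = 20, K = 20/6 = 10/3.


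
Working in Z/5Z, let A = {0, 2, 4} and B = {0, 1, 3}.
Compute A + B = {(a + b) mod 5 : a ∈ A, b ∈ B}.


Work in Z/5Z: reduce every sum a + b modulo 5.
Enumerate all 9 pairs:
a = 0: 0+0=0, 0+1=1, 0+3=3
a = 2: 2+0=2, 2+1=3, 2+3=0
a = 4: 4+0=4, 4+1=0, 4+3=2
Distinct residues collected: {0, 1, 2, 3, 4}
|A + B| = 5 (out of 5 total residues).

A + B = {0, 1, 2, 3, 4}


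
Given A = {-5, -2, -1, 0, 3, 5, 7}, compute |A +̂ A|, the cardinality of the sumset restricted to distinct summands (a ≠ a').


Restricted sumset: A +̂ A = {a + a' : a ∈ A, a' ∈ A, a ≠ a'}.
Equivalently, take A + A and drop any sum 2a that is achievable ONLY as a + a for a ∈ A (i.e. sums representable only with equal summands).
Enumerate pairs (a, a') with a < a' (symmetric, so each unordered pair gives one sum; this covers all a ≠ a'):
  -5 + -2 = -7
  -5 + -1 = -6
  -5 + 0 = -5
  -5 + 3 = -2
  -5 + 5 = 0
  -5 + 7 = 2
  -2 + -1 = -3
  -2 + 0 = -2
  -2 + 3 = 1
  -2 + 5 = 3
  -2 + 7 = 5
  -1 + 0 = -1
  -1 + 3 = 2
  -1 + 5 = 4
  -1 + 7 = 6
  0 + 3 = 3
  0 + 5 = 5
  0 + 7 = 7
  3 + 5 = 8
  3 + 7 = 10
  5 + 7 = 12
Collected distinct sums: {-7, -6, -5, -3, -2, -1, 0, 1, 2, 3, 4, 5, 6, 7, 8, 10, 12}
|A +̂ A| = 17
(Reference bound: |A +̂ A| ≥ 2|A| - 3 for |A| ≥ 2, with |A| = 7 giving ≥ 11.)

|A +̂ A| = 17


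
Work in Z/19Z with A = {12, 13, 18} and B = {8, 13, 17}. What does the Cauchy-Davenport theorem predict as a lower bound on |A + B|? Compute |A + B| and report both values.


Cauchy-Davenport: |A + B| ≥ min(p, |A| + |B| - 1) for A, B nonempty in Z/pZ.
|A| = 3, |B| = 3, p = 19.
CD lower bound = min(19, 3 + 3 - 1) = min(19, 5) = 5.
Compute A + B mod 19 directly:
a = 12: 12+8=1, 12+13=6, 12+17=10
a = 13: 13+8=2, 13+13=7, 13+17=11
a = 18: 18+8=7, 18+13=12, 18+17=16
A + B = {1, 2, 6, 7, 10, 11, 12, 16}, so |A + B| = 8.
Verify: 8 ≥ 5? Yes ✓.

CD lower bound = 5, actual |A + B| = 8.


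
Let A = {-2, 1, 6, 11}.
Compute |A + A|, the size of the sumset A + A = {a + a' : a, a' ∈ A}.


A + A = {a + a' : a, a' ∈ A}; |A| = 4.
General bounds: 2|A| - 1 ≤ |A + A| ≤ |A|(|A|+1)/2, i.e. 7 ≤ |A + A| ≤ 10.
Lower bound 2|A|-1 is attained iff A is an arithmetic progression.
Enumerate sums a + a' for a ≤ a' (symmetric, so this suffices):
a = -2: -2+-2=-4, -2+1=-1, -2+6=4, -2+11=9
a = 1: 1+1=2, 1+6=7, 1+11=12
a = 6: 6+6=12, 6+11=17
a = 11: 11+11=22
Distinct sums: {-4, -1, 2, 4, 7, 9, 12, 17, 22}
|A + A| = 9

|A + A| = 9


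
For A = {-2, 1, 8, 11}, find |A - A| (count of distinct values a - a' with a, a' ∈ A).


A - A = {a - a' : a, a' ∈ A}; |A| = 4.
Bounds: 2|A|-1 ≤ |A - A| ≤ |A|² - |A| + 1, i.e. 7 ≤ |A - A| ≤ 13.
Note: 0 ∈ A - A always (from a - a). The set is symmetric: if d ∈ A - A then -d ∈ A - A.
Enumerate nonzero differences d = a - a' with a > a' (then include -d):
Positive differences: {3, 7, 10, 13}
Full difference set: {0} ∪ (positive diffs) ∪ (negative diffs).
|A - A| = 1 + 2·4 = 9 (matches direct enumeration: 9).

|A - A| = 9


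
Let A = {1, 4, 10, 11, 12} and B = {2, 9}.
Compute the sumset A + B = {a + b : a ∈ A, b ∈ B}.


A + B = {a + b : a ∈ A, b ∈ B}.
Enumerate all |A|·|B| = 5·2 = 10 pairs (a, b) and collect distinct sums.
a = 1: 1+2=3, 1+9=10
a = 4: 4+2=6, 4+9=13
a = 10: 10+2=12, 10+9=19
a = 11: 11+2=13, 11+9=20
a = 12: 12+2=14, 12+9=21
Collecting distinct sums: A + B = {3, 6, 10, 12, 13, 14, 19, 20, 21}
|A + B| = 9

A + B = {3, 6, 10, 12, 13, 14, 19, 20, 21}


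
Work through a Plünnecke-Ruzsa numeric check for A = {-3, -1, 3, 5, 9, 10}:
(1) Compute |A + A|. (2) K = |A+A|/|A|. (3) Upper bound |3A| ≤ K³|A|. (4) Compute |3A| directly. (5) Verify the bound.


|A| = 6.
Step 1: Compute A + A by enumerating all 36 pairs.
A + A = {-6, -4, -2, 0, 2, 4, 6, 7, 8, 9, 10, 12, 13, 14, 15, 18, 19, 20}, so |A + A| = 18.
Step 2: Doubling constant K = |A + A|/|A| = 18/6 = 18/6 ≈ 3.0000.
Step 3: Plünnecke-Ruzsa gives |3A| ≤ K³·|A| = (3.0000)³ · 6 ≈ 162.0000.
Step 4: Compute 3A = A + A + A directly by enumerating all triples (a,b,c) ∈ A³; |3A| = 33.
Step 5: Check 33 ≤ 162.0000? Yes ✓.

K = 18/6, Plünnecke-Ruzsa bound K³|A| ≈ 162.0000, |3A| = 33, inequality holds.


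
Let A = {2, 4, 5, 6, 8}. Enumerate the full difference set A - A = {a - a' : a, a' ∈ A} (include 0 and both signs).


A - A = {a - a' : a, a' ∈ A}.
Compute a - a' for each ordered pair (a, a'):
a = 2: 2-2=0, 2-4=-2, 2-5=-3, 2-6=-4, 2-8=-6
a = 4: 4-2=2, 4-4=0, 4-5=-1, 4-6=-2, 4-8=-4
a = 5: 5-2=3, 5-4=1, 5-5=0, 5-6=-1, 5-8=-3
a = 6: 6-2=4, 6-4=2, 6-5=1, 6-6=0, 6-8=-2
a = 8: 8-2=6, 8-4=4, 8-5=3, 8-6=2, 8-8=0
Collecting distinct values (and noting 0 appears from a-a):
A - A = {-6, -4, -3, -2, -1, 0, 1, 2, 3, 4, 6}
|A - A| = 11

A - A = {-6, -4, -3, -2, -1, 0, 1, 2, 3, 4, 6}


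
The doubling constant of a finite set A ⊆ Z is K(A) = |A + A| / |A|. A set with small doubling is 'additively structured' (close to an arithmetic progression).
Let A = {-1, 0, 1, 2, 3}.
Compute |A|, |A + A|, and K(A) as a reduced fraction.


|A| = 5.
Compute A + A by enumerating all 25 pairs.
A + A = {-2, -1, 0, 1, 2, 3, 4, 5, 6}, so |A + A| = 9.
K = |A + A| / |A| = 9/5 (already in lowest terms) ≈ 1.8000.
Reference: AP of size 5 gives K = 9/5 ≈ 1.8000; a fully generic set of size 5 gives K ≈ 3.0000.

|A| = 5, |A + A| = 9, K = 9/5.


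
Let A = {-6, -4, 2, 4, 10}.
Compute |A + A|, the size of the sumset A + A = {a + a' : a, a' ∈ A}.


A + A = {a + a' : a, a' ∈ A}; |A| = 5.
General bounds: 2|A| - 1 ≤ |A + A| ≤ |A|(|A|+1)/2, i.e. 9 ≤ |A + A| ≤ 15.
Lower bound 2|A|-1 is attained iff A is an arithmetic progression.
Enumerate sums a + a' for a ≤ a' (symmetric, so this suffices):
a = -6: -6+-6=-12, -6+-4=-10, -6+2=-4, -6+4=-2, -6+10=4
a = -4: -4+-4=-8, -4+2=-2, -4+4=0, -4+10=6
a = 2: 2+2=4, 2+4=6, 2+10=12
a = 4: 4+4=8, 4+10=14
a = 10: 10+10=20
Distinct sums: {-12, -10, -8, -4, -2, 0, 4, 6, 8, 12, 14, 20}
|A + A| = 12

|A + A| = 12


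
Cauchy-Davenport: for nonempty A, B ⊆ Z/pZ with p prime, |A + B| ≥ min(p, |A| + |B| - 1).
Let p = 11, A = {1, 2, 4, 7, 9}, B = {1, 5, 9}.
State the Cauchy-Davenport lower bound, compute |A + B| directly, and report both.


Cauchy-Davenport: |A + B| ≥ min(p, |A| + |B| - 1) for A, B nonempty in Z/pZ.
|A| = 5, |B| = 3, p = 11.
CD lower bound = min(11, 5 + 3 - 1) = min(11, 7) = 7.
Compute A + B mod 11 directly:
a = 1: 1+1=2, 1+5=6, 1+9=10
a = 2: 2+1=3, 2+5=7, 2+9=0
a = 4: 4+1=5, 4+5=9, 4+9=2
a = 7: 7+1=8, 7+5=1, 7+9=5
a = 9: 9+1=10, 9+5=3, 9+9=7
A + B = {0, 1, 2, 3, 5, 6, 7, 8, 9, 10}, so |A + B| = 10.
Verify: 10 ≥ 7? Yes ✓.

CD lower bound = 7, actual |A + B| = 10.


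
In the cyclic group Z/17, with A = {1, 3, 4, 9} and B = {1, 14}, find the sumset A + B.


Work in Z/17Z: reduce every sum a + b modulo 17.
Enumerate all 8 pairs:
a = 1: 1+1=2, 1+14=15
a = 3: 3+1=4, 3+14=0
a = 4: 4+1=5, 4+14=1
a = 9: 9+1=10, 9+14=6
Distinct residues collected: {0, 1, 2, 4, 5, 6, 10, 15}
|A + B| = 8 (out of 17 total residues).

A + B = {0, 1, 2, 4, 5, 6, 10, 15}


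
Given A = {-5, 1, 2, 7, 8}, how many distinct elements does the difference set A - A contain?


A - A = {a - a' : a, a' ∈ A}; |A| = 5.
Bounds: 2|A|-1 ≤ |A - A| ≤ |A|² - |A| + 1, i.e. 9 ≤ |A - A| ≤ 21.
Note: 0 ∈ A - A always (from a - a). The set is symmetric: if d ∈ A - A then -d ∈ A - A.
Enumerate nonzero differences d = a - a' with a > a' (then include -d):
Positive differences: {1, 5, 6, 7, 12, 13}
Full difference set: {0} ∪ (positive diffs) ∪ (negative diffs).
|A - A| = 1 + 2·6 = 13 (matches direct enumeration: 13).

|A - A| = 13


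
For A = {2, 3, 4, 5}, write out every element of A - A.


A - A = {a - a' : a, a' ∈ A}.
Compute a - a' for each ordered pair (a, a'):
a = 2: 2-2=0, 2-3=-1, 2-4=-2, 2-5=-3
a = 3: 3-2=1, 3-3=0, 3-4=-1, 3-5=-2
a = 4: 4-2=2, 4-3=1, 4-4=0, 4-5=-1
a = 5: 5-2=3, 5-3=2, 5-4=1, 5-5=0
Collecting distinct values (and noting 0 appears from a-a):
A - A = {-3, -2, -1, 0, 1, 2, 3}
|A - A| = 7

A - A = {-3, -2, -1, 0, 1, 2, 3}


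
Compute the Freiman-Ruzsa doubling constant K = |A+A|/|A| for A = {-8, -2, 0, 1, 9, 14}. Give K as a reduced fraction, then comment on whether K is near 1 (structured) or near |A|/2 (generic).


|A| = 6.
Compute A + A by enumerating all 36 pairs.
A + A = {-16, -10, -8, -7, -4, -2, -1, 0, 1, 2, 6, 7, 9, 10, 12, 14, 15, 18, 23, 28}, so |A + A| = 20.
K = |A + A| / |A| = 20/6 = 10/3 ≈ 3.3333.
Reference: AP of size 6 gives K = 11/6 ≈ 1.8333; a fully generic set of size 6 gives K ≈ 3.5000.

|A| = 6, |A + A| = 20, K = 20/6 = 10/3.


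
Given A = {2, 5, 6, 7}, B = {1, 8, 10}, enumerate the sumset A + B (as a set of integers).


A + B = {a + b : a ∈ A, b ∈ B}.
Enumerate all |A|·|B| = 4·3 = 12 pairs (a, b) and collect distinct sums.
a = 2: 2+1=3, 2+8=10, 2+10=12
a = 5: 5+1=6, 5+8=13, 5+10=15
a = 6: 6+1=7, 6+8=14, 6+10=16
a = 7: 7+1=8, 7+8=15, 7+10=17
Collecting distinct sums: A + B = {3, 6, 7, 8, 10, 12, 13, 14, 15, 16, 17}
|A + B| = 11

A + B = {3, 6, 7, 8, 10, 12, 13, 14, 15, 16, 17}


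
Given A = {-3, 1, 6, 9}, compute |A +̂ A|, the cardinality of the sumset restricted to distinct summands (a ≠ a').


Restricted sumset: A +̂ A = {a + a' : a ∈ A, a' ∈ A, a ≠ a'}.
Equivalently, take A + A and drop any sum 2a that is achievable ONLY as a + a for a ∈ A (i.e. sums representable only with equal summands).
Enumerate pairs (a, a') with a < a' (symmetric, so each unordered pair gives one sum; this covers all a ≠ a'):
  -3 + 1 = -2
  -3 + 6 = 3
  -3 + 9 = 6
  1 + 6 = 7
  1 + 9 = 10
  6 + 9 = 15
Collected distinct sums: {-2, 3, 6, 7, 10, 15}
|A +̂ A| = 6
(Reference bound: |A +̂ A| ≥ 2|A| - 3 for |A| ≥ 2, with |A| = 4 giving ≥ 5.)

|A +̂ A| = 6


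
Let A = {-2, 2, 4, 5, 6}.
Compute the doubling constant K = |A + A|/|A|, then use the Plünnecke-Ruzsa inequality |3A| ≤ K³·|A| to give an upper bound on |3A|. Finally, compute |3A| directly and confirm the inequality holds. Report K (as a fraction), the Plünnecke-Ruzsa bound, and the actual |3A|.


|A| = 5.
Step 1: Compute A + A by enumerating all 25 pairs.
A + A = {-4, 0, 2, 3, 4, 6, 7, 8, 9, 10, 11, 12}, so |A + A| = 12.
Step 2: Doubling constant K = |A + A|/|A| = 12/5 = 12/5 ≈ 2.4000.
Step 3: Plünnecke-Ruzsa gives |3A| ≤ K³·|A| = (2.4000)³ · 5 ≈ 69.1200.
Step 4: Compute 3A = A + A + A directly by enumerating all triples (a,b,c) ∈ A³; |3A| = 20.
Step 5: Check 20 ≤ 69.1200? Yes ✓.

K = 12/5, Plünnecke-Ruzsa bound K³|A| ≈ 69.1200, |3A| = 20, inequality holds.


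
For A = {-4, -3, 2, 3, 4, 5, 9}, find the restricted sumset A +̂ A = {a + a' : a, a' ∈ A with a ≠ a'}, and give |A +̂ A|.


Restricted sumset: A +̂ A = {a + a' : a ∈ A, a' ∈ A, a ≠ a'}.
Equivalently, take A + A and drop any sum 2a that is achievable ONLY as a + a for a ∈ A (i.e. sums representable only with equal summands).
Enumerate pairs (a, a') with a < a' (symmetric, so each unordered pair gives one sum; this covers all a ≠ a'):
  -4 + -3 = -7
  -4 + 2 = -2
  -4 + 3 = -1
  -4 + 4 = 0
  -4 + 5 = 1
  -4 + 9 = 5
  -3 + 2 = -1
  -3 + 3 = 0
  -3 + 4 = 1
  -3 + 5 = 2
  -3 + 9 = 6
  2 + 3 = 5
  2 + 4 = 6
  2 + 5 = 7
  2 + 9 = 11
  3 + 4 = 7
  3 + 5 = 8
  3 + 9 = 12
  4 + 5 = 9
  4 + 9 = 13
  5 + 9 = 14
Collected distinct sums: {-7, -2, -1, 0, 1, 2, 5, 6, 7, 8, 9, 11, 12, 13, 14}
|A +̂ A| = 15
(Reference bound: |A +̂ A| ≥ 2|A| - 3 for |A| ≥ 2, with |A| = 7 giving ≥ 11.)

|A +̂ A| = 15


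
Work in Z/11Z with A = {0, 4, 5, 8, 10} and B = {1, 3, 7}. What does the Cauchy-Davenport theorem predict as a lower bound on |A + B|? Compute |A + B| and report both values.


Cauchy-Davenport: |A + B| ≥ min(p, |A| + |B| - 1) for A, B nonempty in Z/pZ.
|A| = 5, |B| = 3, p = 11.
CD lower bound = min(11, 5 + 3 - 1) = min(11, 7) = 7.
Compute A + B mod 11 directly:
a = 0: 0+1=1, 0+3=3, 0+7=7
a = 4: 4+1=5, 4+3=7, 4+7=0
a = 5: 5+1=6, 5+3=8, 5+7=1
a = 8: 8+1=9, 8+3=0, 8+7=4
a = 10: 10+1=0, 10+3=2, 10+7=6
A + B = {0, 1, 2, 3, 4, 5, 6, 7, 8, 9}, so |A + B| = 10.
Verify: 10 ≥ 7? Yes ✓.

CD lower bound = 7, actual |A + B| = 10.


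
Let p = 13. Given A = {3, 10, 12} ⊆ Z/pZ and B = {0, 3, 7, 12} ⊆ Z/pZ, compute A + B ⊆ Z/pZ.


Work in Z/13Z: reduce every sum a + b modulo 13.
Enumerate all 12 pairs:
a = 3: 3+0=3, 3+3=6, 3+7=10, 3+12=2
a = 10: 10+0=10, 10+3=0, 10+7=4, 10+12=9
a = 12: 12+0=12, 12+3=2, 12+7=6, 12+12=11
Distinct residues collected: {0, 2, 3, 4, 6, 9, 10, 11, 12}
|A + B| = 9 (out of 13 total residues).

A + B = {0, 2, 3, 4, 6, 9, 10, 11, 12}


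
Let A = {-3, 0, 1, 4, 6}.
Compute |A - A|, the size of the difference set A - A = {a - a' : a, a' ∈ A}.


A - A = {a - a' : a, a' ∈ A}; |A| = 5.
Bounds: 2|A|-1 ≤ |A - A| ≤ |A|² - |A| + 1, i.e. 9 ≤ |A - A| ≤ 21.
Note: 0 ∈ A - A always (from a - a). The set is symmetric: if d ∈ A - A then -d ∈ A - A.
Enumerate nonzero differences d = a - a' with a > a' (then include -d):
Positive differences: {1, 2, 3, 4, 5, 6, 7, 9}
Full difference set: {0} ∪ (positive diffs) ∪ (negative diffs).
|A - A| = 1 + 2·8 = 17 (matches direct enumeration: 17).

|A - A| = 17


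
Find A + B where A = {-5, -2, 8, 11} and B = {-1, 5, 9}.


A + B = {a + b : a ∈ A, b ∈ B}.
Enumerate all |A|·|B| = 4·3 = 12 pairs (a, b) and collect distinct sums.
a = -5: -5+-1=-6, -5+5=0, -5+9=4
a = -2: -2+-1=-3, -2+5=3, -2+9=7
a = 8: 8+-1=7, 8+5=13, 8+9=17
a = 11: 11+-1=10, 11+5=16, 11+9=20
Collecting distinct sums: A + B = {-6, -3, 0, 3, 4, 7, 10, 13, 16, 17, 20}
|A + B| = 11

A + B = {-6, -3, 0, 3, 4, 7, 10, 13, 16, 17, 20}


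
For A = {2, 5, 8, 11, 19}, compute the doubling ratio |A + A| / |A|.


|A| = 5.
Compute A + A by enumerating all 25 pairs.
A + A = {4, 7, 10, 13, 16, 19, 21, 22, 24, 27, 30, 38}, so |A + A| = 12.
K = |A + A| / |A| = 12/5 (already in lowest terms) ≈ 2.4000.
Reference: AP of size 5 gives K = 9/5 ≈ 1.8000; a fully generic set of size 5 gives K ≈ 3.0000.

|A| = 5, |A + A| = 12, K = 12/5.


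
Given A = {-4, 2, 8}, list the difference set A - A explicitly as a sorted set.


A - A = {a - a' : a, a' ∈ A}.
Compute a - a' for each ordered pair (a, a'):
a = -4: -4--4=0, -4-2=-6, -4-8=-12
a = 2: 2--4=6, 2-2=0, 2-8=-6
a = 8: 8--4=12, 8-2=6, 8-8=0
Collecting distinct values (and noting 0 appears from a-a):
A - A = {-12, -6, 0, 6, 12}
|A - A| = 5

A - A = {-12, -6, 0, 6, 12}


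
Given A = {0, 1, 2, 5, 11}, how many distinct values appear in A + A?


A + A = {a + a' : a, a' ∈ A}; |A| = 5.
General bounds: 2|A| - 1 ≤ |A + A| ≤ |A|(|A|+1)/2, i.e. 9 ≤ |A + A| ≤ 15.
Lower bound 2|A|-1 is attained iff A is an arithmetic progression.
Enumerate sums a + a' for a ≤ a' (symmetric, so this suffices):
a = 0: 0+0=0, 0+1=1, 0+2=2, 0+5=5, 0+11=11
a = 1: 1+1=2, 1+2=3, 1+5=6, 1+11=12
a = 2: 2+2=4, 2+5=7, 2+11=13
a = 5: 5+5=10, 5+11=16
a = 11: 11+11=22
Distinct sums: {0, 1, 2, 3, 4, 5, 6, 7, 10, 11, 12, 13, 16, 22}
|A + A| = 14

|A + A| = 14


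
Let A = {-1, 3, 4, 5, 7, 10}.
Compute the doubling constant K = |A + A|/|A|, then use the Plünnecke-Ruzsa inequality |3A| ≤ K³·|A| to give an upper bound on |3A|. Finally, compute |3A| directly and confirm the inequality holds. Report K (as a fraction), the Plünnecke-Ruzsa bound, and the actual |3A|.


|A| = 6.
Step 1: Compute A + A by enumerating all 36 pairs.
A + A = {-2, 2, 3, 4, 6, 7, 8, 9, 10, 11, 12, 13, 14, 15, 17, 20}, so |A + A| = 16.
Step 2: Doubling constant K = |A + A|/|A| = 16/6 = 16/6 ≈ 2.6667.
Step 3: Plünnecke-Ruzsa gives |3A| ≤ K³·|A| = (2.6667)³ · 6 ≈ 113.7778.
Step 4: Compute 3A = A + A + A directly by enumerating all triples (a,b,c) ∈ A³; |3A| = 27.
Step 5: Check 27 ≤ 113.7778? Yes ✓.

K = 16/6, Plünnecke-Ruzsa bound K³|A| ≈ 113.7778, |3A| = 27, inequality holds.


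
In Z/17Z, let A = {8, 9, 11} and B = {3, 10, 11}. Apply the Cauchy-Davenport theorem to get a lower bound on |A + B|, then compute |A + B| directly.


Cauchy-Davenport: |A + B| ≥ min(p, |A| + |B| - 1) for A, B nonempty in Z/pZ.
|A| = 3, |B| = 3, p = 17.
CD lower bound = min(17, 3 + 3 - 1) = min(17, 5) = 5.
Compute A + B mod 17 directly:
a = 8: 8+3=11, 8+10=1, 8+11=2
a = 9: 9+3=12, 9+10=2, 9+11=3
a = 11: 11+3=14, 11+10=4, 11+11=5
A + B = {1, 2, 3, 4, 5, 11, 12, 14}, so |A + B| = 8.
Verify: 8 ≥ 5? Yes ✓.

CD lower bound = 5, actual |A + B| = 8.


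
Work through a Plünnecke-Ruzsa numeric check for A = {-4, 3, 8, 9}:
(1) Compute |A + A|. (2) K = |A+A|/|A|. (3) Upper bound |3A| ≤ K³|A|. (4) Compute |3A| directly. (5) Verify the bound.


|A| = 4.
Step 1: Compute A + A by enumerating all 16 pairs.
A + A = {-8, -1, 4, 5, 6, 11, 12, 16, 17, 18}, so |A + A| = 10.
Step 2: Doubling constant K = |A + A|/|A| = 10/4 = 10/4 ≈ 2.5000.
Step 3: Plünnecke-Ruzsa gives |3A| ≤ K³·|A| = (2.5000)³ · 4 ≈ 62.5000.
Step 4: Compute 3A = A + A + A directly by enumerating all triples (a,b,c) ∈ A³; |3A| = 19.
Step 5: Check 19 ≤ 62.5000? Yes ✓.

K = 10/4, Plünnecke-Ruzsa bound K³|A| ≈ 62.5000, |3A| = 19, inequality holds.
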